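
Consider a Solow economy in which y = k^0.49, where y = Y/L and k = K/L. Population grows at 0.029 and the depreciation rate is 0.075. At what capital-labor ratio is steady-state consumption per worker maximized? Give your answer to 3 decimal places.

k_gold ≈ 20.889

Capital per worker breaks even when investment replaces (n + δ)·k; here n + δ = 0.104.
At the golden rule the marginal product of capital equals n+δ: 0.49·k^(0.49−1) = 0.104. Solving, k_gold = (0.49/0.104)^(1/0.51) ≈ 20.8894.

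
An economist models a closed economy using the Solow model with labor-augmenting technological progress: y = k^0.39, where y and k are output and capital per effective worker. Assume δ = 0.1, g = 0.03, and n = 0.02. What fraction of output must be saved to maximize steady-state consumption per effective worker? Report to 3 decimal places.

s_gold = 0.390

Break-even investment rate: n + g + δ = 0.02 + 0.03 + 0.1 = 0.15.
At the golden rule MPK = n+g+δ, and in any Cobb-Douglas steady state s = (n+g+δ)·k/y = MPK·k/y = capital's share 0.39.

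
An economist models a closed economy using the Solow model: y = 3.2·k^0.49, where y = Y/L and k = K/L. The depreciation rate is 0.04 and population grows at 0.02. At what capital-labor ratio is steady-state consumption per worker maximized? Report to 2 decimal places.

k_gold ≈ 600.92

The effective depreciation rate is n + δ = 0.02 + 0.04 = 0.06.
At the golden rule the marginal product of capital equals n+δ: 0.49·3.2·k^(0.49−1) = 0.06. Solving, k_gold = (0.49·3.2/0.06)^(1/0.51) ≈ 600.9154.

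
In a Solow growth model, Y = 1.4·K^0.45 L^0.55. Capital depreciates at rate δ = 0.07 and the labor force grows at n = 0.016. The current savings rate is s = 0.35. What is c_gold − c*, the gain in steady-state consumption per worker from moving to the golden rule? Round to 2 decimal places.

Δc ≈ 0.15

The effective depreciation rate is n + δ = 0.016 + 0.07 = 0.086.
Current steady state (s = 0.35): k* = (0.35·1.4/0.086)^(1/0.55) ≈ 23.6590, y* = 1.4·23.6590^0.45 ≈ 5.8133, c* = (1−0.35)·5.8133 ≈ 3.7787.
Setting f'(k) = n+δ gives 0.45·1.4·k^(0.45−1) = 0.086, hence k_gold = (0.45·1.4/0.086)^(1/0.55) ≈ 37.3629.
y_gold = 1.4·37.3629^0.45 ≈ 7.1405, c_gold = y_gold − 0.086·k_gold ≈ 3.9273.
Gain: Δc = 3.9273 − 3.7787 ≈ 0.1486.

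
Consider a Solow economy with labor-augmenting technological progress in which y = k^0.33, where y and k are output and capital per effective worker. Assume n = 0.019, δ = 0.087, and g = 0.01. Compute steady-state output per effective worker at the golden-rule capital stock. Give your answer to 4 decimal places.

n + g + δ = 0.019 + 0.01 + 0.087 = 0.116.
At the golden rule the marginal product of capital equals n+g+δ: 0.33·k^(0.33−1) = 0.116. Solving, k_gold = (0.33/0.116)^(1/0.67) ≈ 4.7610.
Output: y_gold = k_gold^0.33 = 4.7610^0.33 ≈ 1.6736.

y_gold ≈ 1.6736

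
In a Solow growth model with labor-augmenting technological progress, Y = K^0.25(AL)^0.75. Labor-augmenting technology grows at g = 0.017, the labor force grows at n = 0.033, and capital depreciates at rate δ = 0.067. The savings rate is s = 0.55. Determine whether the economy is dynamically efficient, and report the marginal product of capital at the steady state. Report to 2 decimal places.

dynamically inefficient; MPK ≈ 0.05

n + g + δ = 0.033 + 0.017 + 0.067 = 0.117.
Steady-state k*: s·k^0.25 = 0.117·k gives k* = (0.55/0.117)^(1/0.75) ≈ 7.8747.
MPK = 0.25·7.8747^(-0.75) ≈ 0.0532.
MPK < n+g+δ = 0.117, so the economy is dynamically inefficient (over-saving).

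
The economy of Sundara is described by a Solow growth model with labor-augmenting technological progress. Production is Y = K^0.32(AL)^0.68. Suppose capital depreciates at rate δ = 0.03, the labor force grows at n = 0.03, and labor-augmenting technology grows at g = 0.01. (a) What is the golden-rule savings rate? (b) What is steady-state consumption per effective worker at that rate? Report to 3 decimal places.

(a) s_gold = 0.320; (b) c_gold ≈ 1.390

Capital per effective worker breaks even when investment replaces (n + g + δ)·k; here n + g + δ = 0.07.
For Cobb-Douglas, s_gold equals capital's share: s_gold = 0.32.
Setting f'(k) = n+g+δ gives 0.32·k^(0.32−1) = 0.07, hence k_gold = (0.32/0.07)^(1/0.68) ≈ 9.3468.
y_gold = 9.3468^0.32 ≈ 2.0446; c_gold = (1−0.32)·y_gold ≈ 1.3903.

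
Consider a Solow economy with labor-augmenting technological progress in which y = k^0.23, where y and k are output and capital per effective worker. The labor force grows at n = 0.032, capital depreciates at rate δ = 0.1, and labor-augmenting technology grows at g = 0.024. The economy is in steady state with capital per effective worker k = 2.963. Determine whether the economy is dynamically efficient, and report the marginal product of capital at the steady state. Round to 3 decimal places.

dynamically inefficient; MPK ≈ 0.100

Capital per effective worker breaks even when investment replaces (n + g + δ)·k; here n + g + δ = 0.156.
MPK = 0.23·k^(0.23−1) = 0.23·2.963^(-0.77) ≈ 0.0997.
MPK < 0.156, so the economy is dynamically inefficient (over-saving).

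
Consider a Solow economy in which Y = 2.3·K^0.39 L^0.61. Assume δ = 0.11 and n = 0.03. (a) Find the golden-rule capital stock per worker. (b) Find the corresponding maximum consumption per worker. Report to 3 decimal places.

(a) k_gold ≈ 21.009; (b) c_gold ≈ 4.600

n + δ = 0.03 + 0.11 = 0.14.
Maximizing c = f(k) − (n+δ)·k gives f'(k) = n+δ, i.e. 0.39·2.3·k^(0.39−1) = 0.14, so k_gold = (0.39·2.3/0.14)^(1/0.61) ≈ 21.0088.
y_gold = 2.3·21.0088^0.39 ≈ 7.5416; c_gold = y_gold − 0.14·k_gold ≈ 4.6004.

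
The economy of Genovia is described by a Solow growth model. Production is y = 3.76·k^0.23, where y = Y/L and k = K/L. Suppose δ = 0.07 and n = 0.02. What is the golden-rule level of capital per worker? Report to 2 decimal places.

n + δ = 0.02 + 0.07 = 0.09.
Maximizing c = f(k) − (n+δ)·k gives f'(k) = n+δ, i.e. 0.23·3.76·k^(0.23−1) = 0.09, so k_gold = (0.23·3.76/0.09)^(1/0.77) ≈ 18.8886.

k_gold ≈ 18.89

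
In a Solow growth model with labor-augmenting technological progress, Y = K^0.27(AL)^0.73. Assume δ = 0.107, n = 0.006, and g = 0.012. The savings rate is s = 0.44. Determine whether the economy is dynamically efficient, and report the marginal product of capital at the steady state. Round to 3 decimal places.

Break-even investment rate: n + g + δ = 0.006 + 0.012 + 0.107 = 0.125.
Steady-state k*: s·k^0.27 = 0.125·k gives k* = (0.44/0.125)^(1/0.73) ≈ 5.6065.
MPK = 0.27·5.6065^(-0.73) ≈ 0.0767.
MPK < n+g+δ = 0.125, so the economy is dynamically inefficient (over-saving).

dynamically inefficient; MPK ≈ 0.077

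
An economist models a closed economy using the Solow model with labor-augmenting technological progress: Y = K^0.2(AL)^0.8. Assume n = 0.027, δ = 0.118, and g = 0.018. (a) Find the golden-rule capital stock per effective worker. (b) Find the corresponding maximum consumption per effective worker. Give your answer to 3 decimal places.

Break-even investment rate: n + g + δ = 0.027 + 0.018 + 0.118 = 0.163.
At the golden rule the marginal product of capital equals n+g+δ: 0.2·k^(0.2−1) = 0.163. Solving, k_gold = (0.2/0.163)^(1/0.8) ≈ 1.2914.
y_gold = 1.2914^0.2 ≈ 1.0525; c_gold = y_gold − 0.163·k_gold ≈ 0.8420.

(a) k_gold ≈ 1.291; (b) c_gold ≈ 0.842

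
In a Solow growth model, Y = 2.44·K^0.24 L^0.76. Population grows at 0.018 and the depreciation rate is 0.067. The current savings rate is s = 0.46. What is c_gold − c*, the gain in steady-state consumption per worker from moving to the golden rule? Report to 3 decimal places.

Break-even investment rate: n + δ = 0.018 + 0.067 = 0.085.
Current steady state (s = 0.46): k* = (0.46·2.44/0.085)^(1/0.76) ≈ 29.8293, y* = 2.44·29.8293^0.24 ≈ 5.5119, c* = (1−0.46)·5.5119 ≈ 2.9764.
Setting f'(k) = n+δ gives 0.24·2.44·k^(0.24−1) = 0.085, hence k_gold = (0.24·2.44/0.085)^(1/0.76) ≈ 12.6728.
y_gold = 2.44·12.6728^0.24 ≈ 4.4883, c_gold = y_gold − 0.085·k_gold ≈ 3.4111.
Gain: Δc = 3.4111 − 2.9764 ≈ 0.4346.

Δc ≈ 0.435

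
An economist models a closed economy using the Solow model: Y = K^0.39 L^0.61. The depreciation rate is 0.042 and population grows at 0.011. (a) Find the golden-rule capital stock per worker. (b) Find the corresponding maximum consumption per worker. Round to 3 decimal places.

(a) k_gold ≈ 26.361; (b) c_gold ≈ 2.185

Capital per worker breaks even when investment replaces (n + δ)·k; here n + δ = 0.053.
Setting f'(k) = n+δ gives 0.39·k^(0.39−1) = 0.053, hence k_gold = (0.39/0.053)^(1/0.61) ≈ 26.3612.
y_gold = 26.3612^0.39 ≈ 3.5824; c_gold = y_gold − 0.053·k_gold ≈ 2.1853.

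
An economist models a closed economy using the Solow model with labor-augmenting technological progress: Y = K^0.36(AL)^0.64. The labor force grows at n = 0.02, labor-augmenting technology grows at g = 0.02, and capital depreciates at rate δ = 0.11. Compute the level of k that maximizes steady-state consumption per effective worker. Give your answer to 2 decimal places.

k_gold ≈ 3.93

The effective depreciation rate is n + g + δ = 0.02 + 0.02 + 0.11 = 0.15.
Golden rule sets MPK = n+g+δ: 0.36·k^(0.36−1) = 0.15, so k_gold = (0.36/0.15)^(1/0.64) ≈ 3.9272.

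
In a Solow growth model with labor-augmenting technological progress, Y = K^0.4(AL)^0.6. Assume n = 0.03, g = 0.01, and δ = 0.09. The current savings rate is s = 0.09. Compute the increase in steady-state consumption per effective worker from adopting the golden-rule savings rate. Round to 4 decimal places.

The effective depreciation rate is n + g + δ = 0.03 + 0.01 + 0.09 = 0.13.
Current steady state (s = 0.09): k* = (0.09/0.13)^(1/0.6) ≈ 0.5418, y* = 0.5418^0.4 ≈ 0.7826, c* = (1−0.09)·0.7826 ≈ 0.7122.
Setting f'(k) = n+g+δ gives 0.4·k^(0.4−1) = 0.13, hence k_gold = (0.4/0.13)^(1/0.6) ≈ 6.5092.
y_gold = 6.5092^0.4 ≈ 2.1155, c_gold = y_gold − 0.13·k_gold ≈ 1.2693.
Gain: Δc = 1.2693 − 0.7122 ≈ 0.5571.

Δc ≈ 0.5571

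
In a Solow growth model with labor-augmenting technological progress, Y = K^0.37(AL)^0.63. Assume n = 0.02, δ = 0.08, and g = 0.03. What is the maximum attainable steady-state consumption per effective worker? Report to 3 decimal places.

c_gold ≈ 1.164

The effective depreciation rate is n + g + δ = 0.02 + 0.03 + 0.08 = 0.13.
Setting f'(k) = n+g+δ gives 0.37·k^(0.37−1) = 0.13, hence k_gold = (0.37/0.13)^(1/0.63) ≈ 5.2607.
y_gold = 5.2607^0.37 ≈ 1.8484.
c_gold = y_gold − (n+g+δ)·k_gold = 1.8484 − 0.13·5.2607 ≈ 1.1645.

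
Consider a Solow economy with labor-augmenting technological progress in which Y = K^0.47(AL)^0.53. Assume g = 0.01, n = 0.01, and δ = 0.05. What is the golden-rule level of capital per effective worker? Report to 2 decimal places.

k_gold ≈ 36.34

The effective depreciation rate is n + g + δ = 0.01 + 0.01 + 0.05 = 0.07.
At the golden rule the marginal product of capital equals n+g+δ: 0.47·k^(0.47−1) = 0.07. Solving, k_gold = (0.47/0.07)^(1/0.53) ≈ 36.3393.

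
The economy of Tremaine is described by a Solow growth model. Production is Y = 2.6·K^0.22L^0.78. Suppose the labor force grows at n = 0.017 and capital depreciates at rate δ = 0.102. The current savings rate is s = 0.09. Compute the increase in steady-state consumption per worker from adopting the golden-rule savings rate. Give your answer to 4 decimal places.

The effective depreciation rate is n + δ = 0.017 + 0.102 = 0.119.
Current steady state (s = 0.09): k* = (0.09·2.6/0.119)^(1/0.78) ≈ 2.3796, y* = 2.6·2.3796^0.22 ≈ 3.1463, c* = (1−0.09)·3.1463 ≈ 2.8632.
Maximizing c = f(k) − (n+δ)·k gives f'(k) = n+δ, i.e. 0.22·2.6·k^(0.22−1) = 0.119, so k_gold = (0.22·2.6/0.119)^(1/0.78) ≈ 7.4845.
y_gold = 2.6·7.4845^0.22 ≈ 4.0485, c_gold = y_gold − 0.119·k_gold ≈ 3.1578.
Gain: Δc = 3.1578 − 2.8632 ≈ 0.2946.

Δc ≈ 0.2946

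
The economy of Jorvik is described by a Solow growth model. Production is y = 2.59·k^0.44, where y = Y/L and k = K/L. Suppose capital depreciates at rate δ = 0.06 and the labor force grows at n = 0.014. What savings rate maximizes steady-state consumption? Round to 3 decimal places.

Capital per worker breaks even when investment replaces (n + δ)·k; here n + δ = 0.074.
At the golden rule MPK = n+δ, and in any Cobb-Douglas steady state s = (n+δ)·k/y = MPK·k/y = capital's share 0.44.

s_gold = 0.440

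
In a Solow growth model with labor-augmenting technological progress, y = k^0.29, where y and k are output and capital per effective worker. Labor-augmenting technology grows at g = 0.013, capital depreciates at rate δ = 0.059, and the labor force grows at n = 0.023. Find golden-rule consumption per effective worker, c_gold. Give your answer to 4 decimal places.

c_gold ≈ 1.1200

Capital per effective worker breaks even when investment replaces (n + g + δ)·k; here n + g + δ = 0.095.
At the golden rule the marginal product of capital equals n+g+δ: 0.29·k^(0.29−1) = 0.095. Solving, k_gold = (0.29/0.095)^(1/0.71) ≈ 4.8155.
y_gold = 4.8155^0.29 ≈ 1.5775.
c_gold = y_gold − (n+g+δ)·k_gold = 1.5775 − 0.095·4.8155 ≈ 1.1200.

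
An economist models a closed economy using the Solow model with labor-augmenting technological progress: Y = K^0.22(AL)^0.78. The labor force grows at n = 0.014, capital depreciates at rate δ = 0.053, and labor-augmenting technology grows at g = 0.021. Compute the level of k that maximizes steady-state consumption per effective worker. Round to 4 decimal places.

k_gold ≈ 3.2373

n + g + δ = 0.014 + 0.021 + 0.053 = 0.088.
At the golden rule the marginal product of capital equals n+g+δ: 0.22·k^(0.22−1) = 0.088. Solving, k_gold = (0.22/0.088)^(1/0.78) ≈ 3.2373.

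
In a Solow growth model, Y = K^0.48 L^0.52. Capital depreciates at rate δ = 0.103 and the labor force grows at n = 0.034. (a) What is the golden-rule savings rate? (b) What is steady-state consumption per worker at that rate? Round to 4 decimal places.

(a) s_gold = 0.4800; (b) c_gold ≈ 1.6544

The effective depreciation rate is n + δ = 0.034 + 0.103 = 0.137.
For Cobb-Douglas, s_gold equals capital's share: s_gold = 0.48.
Golden rule sets MPK = n+δ: 0.48·k^(0.48−1) = 0.137, so k_gold = (0.48/0.137)^(1/0.52) ≈ 11.1469.
y_gold = 11.1469^0.48 ≈ 3.1815; c_gold = (1−0.48)·y_gold ≈ 1.6544.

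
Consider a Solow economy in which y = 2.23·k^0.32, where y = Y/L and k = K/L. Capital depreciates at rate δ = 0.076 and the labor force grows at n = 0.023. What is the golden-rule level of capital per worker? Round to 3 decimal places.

k_gold ≈ 18.260

Capital per worker breaks even when investment replaces (n + δ)·k; here n + δ = 0.099.
Maximizing c = f(k) − (n+δ)·k gives f'(k) = n+δ, i.e. 0.32·2.23·k^(0.32−1) = 0.099, so k_gold = (0.32·2.23/0.099)^(1/0.68) ≈ 18.2599.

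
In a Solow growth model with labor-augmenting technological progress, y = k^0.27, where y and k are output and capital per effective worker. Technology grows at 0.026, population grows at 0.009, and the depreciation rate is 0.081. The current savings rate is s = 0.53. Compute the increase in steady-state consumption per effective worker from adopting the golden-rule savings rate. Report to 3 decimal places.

n + g + δ = 0.009 + 0.026 + 0.081 = 0.116.
Current steady state (s = 0.53): k* = (0.53/0.116)^(1/0.73) ≈ 8.0142, y* = 8.0142^0.27 ≈ 1.7541, c* = (1−0.53)·1.7541 ≈ 0.8244.
Golden rule sets MPK = n+g+δ: 0.27·k^(0.27−1) = 0.116, so k_gold = (0.27/0.116)^(1/0.73) ≈ 3.1813.
y_gold = 3.1813^0.27 ≈ 1.3668, c_gold = y_gold − 0.116·k_gold ≈ 0.9978.
Gain: Δc = 0.9978 − 0.8244 ≈ 0.1734.

Δc ≈ 0.173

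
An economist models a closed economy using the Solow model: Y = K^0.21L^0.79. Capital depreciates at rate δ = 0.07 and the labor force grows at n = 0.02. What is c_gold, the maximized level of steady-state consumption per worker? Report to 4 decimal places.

Break-even investment rate: n + δ = 0.02 + 0.07 = 0.09.
Golden rule sets MPK = n+δ: 0.21·k^(0.21−1) = 0.09, so k_gold = (0.21/0.09)^(1/0.79) ≈ 2.9228.
y_gold = 2.9228^0.21 ≈ 1.2526.
c_gold = y_gold − (n+δ)·k_gold = 1.2526 − 0.09·2.9228 ≈ 0.9896.

c_gold ≈ 0.9896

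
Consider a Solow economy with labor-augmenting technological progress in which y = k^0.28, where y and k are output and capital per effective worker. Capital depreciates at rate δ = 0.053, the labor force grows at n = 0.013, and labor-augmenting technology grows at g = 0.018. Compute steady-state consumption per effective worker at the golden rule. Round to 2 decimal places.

c_gold ≈ 1.15

The effective depreciation rate is n + g + δ = 0.013 + 0.018 + 0.053 = 0.084.
Maximizing c = f(k) − (n+g+δ)·k gives f'(k) = n+g+δ, i.e. 0.28·k^(0.28−1) = 0.084, so k_gold = (0.28/0.084)^(1/0.72) ≈ 5.3238.
y_gold = 5.3238^0.28 ≈ 1.5971.
c_gold = y_gold − (n+g+δ)·k_gold = 1.5971 − 0.084·5.3238 ≈ 1.1499.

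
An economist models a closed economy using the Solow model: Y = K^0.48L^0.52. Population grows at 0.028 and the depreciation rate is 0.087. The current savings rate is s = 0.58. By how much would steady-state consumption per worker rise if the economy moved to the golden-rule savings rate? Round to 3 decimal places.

Δc ≈ 0.074

Capital per worker breaks even when investment replaces (n + δ)·k; here n + δ = 0.115.
Current steady state (s = 0.58): k* = (0.58/0.115)^(1/0.52) ≈ 22.4597, y* = 22.4597^0.48 ≈ 4.4532, c* = (1−0.58)·4.4532 ≈ 1.8704.
Setting f'(k) = n+δ gives 0.48·k^(0.48−1) = 0.115, hence k_gold = (0.48/0.115)^(1/0.52) ≈ 15.6082.
y_gold = 15.6082^0.48 ≈ 3.7395, c_gold = y_gold − 0.115·k_gold ≈ 1.9445.
Gain: Δc = 1.9445 − 1.8704 ≈ 0.0742.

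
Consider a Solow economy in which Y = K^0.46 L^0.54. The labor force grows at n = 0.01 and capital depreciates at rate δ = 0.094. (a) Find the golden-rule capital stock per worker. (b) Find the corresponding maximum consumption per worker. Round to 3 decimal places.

(a) k_gold ≈ 15.696; (b) c_gold ≈ 1.916

The effective depreciation rate is n + δ = 0.01 + 0.094 = 0.104.
Golden rule sets MPK = n+δ: 0.46·k^(0.46−1) = 0.104, so k_gold = (0.46/0.104)^(1/0.54) ≈ 15.6959.
y_gold = 15.6959^0.46 ≈ 3.5486; c_gold = y_gold − 0.104·k_gold ≈ 1.9163.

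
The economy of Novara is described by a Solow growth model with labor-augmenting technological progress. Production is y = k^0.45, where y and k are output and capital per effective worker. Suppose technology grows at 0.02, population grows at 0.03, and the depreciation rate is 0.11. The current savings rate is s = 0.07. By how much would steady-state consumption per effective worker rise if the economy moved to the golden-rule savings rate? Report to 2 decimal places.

Δc ≈ 0.81

The effective depreciation rate is n + g + δ = 0.03 + 0.02 + 0.11 = 0.16.
Current steady state (s = 0.07): k* = (0.07/0.16)^(1/0.55) ≈ 0.2225, y* = 0.2225^0.45 ≈ 0.5085, c* = (1−0.07)·0.5085 ≈ 0.4729.
Maximizing c = f(k) − (n+g+δ)·k gives f'(k) = n+g+δ, i.e. 0.45·k^(0.45−1) = 0.16, so k_gold = (0.45/0.16)^(1/0.55) ≈ 6.5544.
y_gold = 6.5544^0.45 ≈ 2.3304, c_gold = y_gold − 0.16·k_gold ≈ 1.2817.
Gain: Δc = 1.2817 − 0.4729 ≈ 0.8089.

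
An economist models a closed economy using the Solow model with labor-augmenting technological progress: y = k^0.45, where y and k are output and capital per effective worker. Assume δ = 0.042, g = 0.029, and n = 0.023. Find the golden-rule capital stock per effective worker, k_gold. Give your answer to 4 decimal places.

The effective depreciation rate is n + g + δ = 0.023 + 0.029 + 0.042 = 0.094.
Golden rule sets MPK = n+g+δ: 0.45·k^(0.45−1) = 0.094, so k_gold = (0.45/0.094)^(1/0.55) ≈ 17.2392.

k_gold ≈ 17.2392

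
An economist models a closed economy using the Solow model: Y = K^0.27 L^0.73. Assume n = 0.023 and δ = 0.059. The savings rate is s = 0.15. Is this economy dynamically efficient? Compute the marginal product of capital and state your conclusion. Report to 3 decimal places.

dynamically efficient; MPK ≈ 0.148

Break-even investment rate: n + δ = 0.023 + 0.059 = 0.082.
Steady-state k*: s·k^0.27 = 0.082·k gives k* = (0.15/0.082)^(1/0.73) ≈ 2.2871.
MPK = 0.27·2.2871^(-0.73) ≈ 0.1476.
MPK > n+δ = 0.082, so the economy is dynamically efficient (under-saving).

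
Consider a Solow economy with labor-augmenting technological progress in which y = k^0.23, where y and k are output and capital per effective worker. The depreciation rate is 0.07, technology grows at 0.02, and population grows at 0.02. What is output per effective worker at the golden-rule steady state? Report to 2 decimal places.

y_gold ≈ 1.25

Capital per effective worker breaks even when investment replaces (n + g + δ)·k; here n + g + δ = 0.11.
Golden rule sets MPK = n+g+δ: 0.23·k^(0.23−1) = 0.11, so k_gold = (0.23/0.11)^(1/0.77) ≈ 2.6063.
Output: y_gold = k_gold^0.23 = 2.6063^0.23 ≈ 1.2465.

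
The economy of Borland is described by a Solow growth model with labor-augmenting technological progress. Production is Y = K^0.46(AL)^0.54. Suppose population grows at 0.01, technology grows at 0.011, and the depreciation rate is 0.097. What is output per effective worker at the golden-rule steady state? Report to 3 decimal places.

Break-even investment rate: n + g + δ = 0.01 + 0.011 + 0.097 = 0.118.
Golden rule sets MPK = n+g+δ: 0.46·k^(0.46−1) = 0.118, so k_gold = (0.46/0.118)^(1/0.54) ≈ 12.4227.
Output: y_gold = k_gold^0.46 = 12.4227^0.46 ≈ 3.1867.

y_gold ≈ 3.187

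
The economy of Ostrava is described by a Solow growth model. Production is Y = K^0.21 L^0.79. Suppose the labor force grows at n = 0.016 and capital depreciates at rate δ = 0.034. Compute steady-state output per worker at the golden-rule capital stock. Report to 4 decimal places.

The effective depreciation rate is n + δ = 0.016 + 0.034 = 0.05.
Golden rule sets MPK = n+δ: 0.21·k^(0.21−1) = 0.05, so k_gold = (0.21/0.05)^(1/0.79) ≈ 6.1507.
Output: y_gold = k_gold^0.21 = 6.1507^0.21 ≈ 1.4644.

y_gold ≈ 1.4644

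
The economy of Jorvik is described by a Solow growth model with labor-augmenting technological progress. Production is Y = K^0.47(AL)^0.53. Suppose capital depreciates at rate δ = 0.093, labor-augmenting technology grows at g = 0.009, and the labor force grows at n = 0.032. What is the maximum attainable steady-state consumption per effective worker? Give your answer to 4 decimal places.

Capital per effective worker breaks even when investment replaces (n + g + δ)·k; here n + g + δ = 0.134.
Golden rule sets MPK = n+g+δ: 0.47·k^(0.47−1) = 0.134, so k_gold = (0.47/0.134)^(1/0.53) ≈ 10.6731.
y_gold = 10.6731^0.47 ≈ 3.0430.
c_gold = y_gold − (n+g+δ)·k_gold = 3.0430 − 0.134·10.6731 ≈ 1.6128.

c_gold ≈ 1.6128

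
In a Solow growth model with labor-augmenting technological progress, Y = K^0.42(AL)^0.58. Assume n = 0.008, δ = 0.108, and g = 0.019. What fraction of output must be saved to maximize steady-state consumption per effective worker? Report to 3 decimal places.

n + g + δ = 0.008 + 0.019 + 0.108 = 0.135.
At the golden rule MPK = n+g+δ, and in any Cobb-Douglas steady state s = (n+g+δ)·k/y = MPK·k/y = capital's share 0.42.

s_gold = 0.420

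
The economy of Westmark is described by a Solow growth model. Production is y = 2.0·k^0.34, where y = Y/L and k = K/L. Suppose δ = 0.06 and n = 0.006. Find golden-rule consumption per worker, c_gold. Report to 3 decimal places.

n + δ = 0.006 + 0.06 = 0.066.
Setting f'(k) = n+δ gives 0.34·2.0·k^(0.34−1) = 0.066, hence k_gold = (0.34·2.0/0.066)^(1/0.66) ≈ 34.2606.
y_gold = 2.0·34.2606^0.34 ≈ 6.6506.
c_gold = y_gold − (n+δ)·k_gold = 6.6506 − 0.066·34.2606 ≈ 4.3894.

c_gold ≈ 4.389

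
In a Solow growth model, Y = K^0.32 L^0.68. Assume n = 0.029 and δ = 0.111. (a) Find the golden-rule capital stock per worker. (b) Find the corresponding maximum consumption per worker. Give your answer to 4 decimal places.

(a) k_gold ≈ 3.3727; (b) c_gold ≈ 1.0034

Capital per worker breaks even when investment replaces (n + δ)·k; here n + δ = 0.14.
Maximizing c = f(k) − (n+δ)·k gives f'(k) = n+δ, i.e. 0.32·k^(0.32−1) = 0.14, so k_gold = (0.32/0.14)^(1/0.68) ≈ 3.3727.
y_gold = 3.3727^0.32 ≈ 1.4755; c_gold = y_gold − 0.14·k_gold ≈ 1.0034.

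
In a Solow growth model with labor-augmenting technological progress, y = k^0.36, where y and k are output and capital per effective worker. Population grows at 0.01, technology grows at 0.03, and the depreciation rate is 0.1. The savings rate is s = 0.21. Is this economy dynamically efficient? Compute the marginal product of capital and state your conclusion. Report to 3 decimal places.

dynamically efficient; MPK ≈ 0.240

Capital per effective worker breaks even when investment replaces (n + g + δ)·k; here n + g + δ = 0.14.
Steady-state k*: s·k^0.36 = 0.14·k gives k* = (0.21/0.14)^(1/0.64) ≈ 1.8843.
MPK = 0.36·1.8843^(-0.64) ≈ 0.2400.
MPK > n+g+δ = 0.14, so the economy is dynamically efficient (under-saving).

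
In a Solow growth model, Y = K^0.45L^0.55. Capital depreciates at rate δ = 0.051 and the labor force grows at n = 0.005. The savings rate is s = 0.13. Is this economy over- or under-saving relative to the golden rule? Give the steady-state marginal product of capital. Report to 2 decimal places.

under-saving; MPK ≈ 0.19

Capital per worker breaks even when investment replaces (n + δ)·k; here n + δ = 0.056.
Steady-state k*: s·k^0.45 = 0.056·k gives k* = (0.13/0.056)^(1/0.55) ≈ 4.6239.
MPK = 0.45·4.6239^(-0.55) ≈ 0.1938.
MPK > n+δ = 0.056, so the economy is dynamically efficient (under-saving).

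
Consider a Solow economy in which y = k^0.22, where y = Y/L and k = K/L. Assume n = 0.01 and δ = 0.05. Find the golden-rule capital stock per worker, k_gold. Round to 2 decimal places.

k_gold ≈ 5.29

Break-even investment rate: n + δ = 0.01 + 0.05 = 0.06.
Golden rule sets MPK = n+δ: 0.22·k^(0.22−1) = 0.06, so k_gold = (0.22/0.06)^(1/0.78) ≈ 5.2896.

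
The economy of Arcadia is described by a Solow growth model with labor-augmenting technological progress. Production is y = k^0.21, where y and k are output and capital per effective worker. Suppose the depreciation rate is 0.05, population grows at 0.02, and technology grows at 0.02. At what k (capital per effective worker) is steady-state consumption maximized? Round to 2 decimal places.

k_gold ≈ 2.92

n + g + δ = 0.02 + 0.02 + 0.05 = 0.09.
Setting f'(k) = n+g+δ gives 0.21·k^(0.21−1) = 0.09, hence k_gold = (0.21/0.09)^(1/0.79) ≈ 2.9228.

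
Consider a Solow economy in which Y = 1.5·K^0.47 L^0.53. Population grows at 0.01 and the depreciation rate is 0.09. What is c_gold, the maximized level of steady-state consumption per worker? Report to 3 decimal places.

n + δ = 0.01 + 0.09 = 0.1.
Maximizing c = f(k) − (n+δ)·k gives f'(k) = n+δ, i.e. 0.47·1.5·k^(0.47−1) = 0.1, so k_gold = (0.47·1.5/0.1)^(1/0.53) ≈ 39.8434.
y_gold = 1.5·39.8434^0.47 ≈ 8.4773.
c_gold = y_gold − (n+δ)·k_gold = 8.4773 − 0.1·39.8434 ≈ 4.4930.

c_gold ≈ 4.493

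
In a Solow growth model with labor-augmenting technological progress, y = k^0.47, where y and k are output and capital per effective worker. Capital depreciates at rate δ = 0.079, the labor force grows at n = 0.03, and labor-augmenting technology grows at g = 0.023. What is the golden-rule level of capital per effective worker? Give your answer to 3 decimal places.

Capital per effective worker breaks even when investment replaces (n + g + δ)·k; here n + g + δ = 0.132.
Maximizing c = f(k) − (n+g+δ)·k gives f'(k) = n+g+δ, i.e. 0.47·k^(0.47−1) = 0.132, so k_gold = (0.47/0.132)^(1/0.53) ≈ 10.9802.

k_gold ≈ 10.980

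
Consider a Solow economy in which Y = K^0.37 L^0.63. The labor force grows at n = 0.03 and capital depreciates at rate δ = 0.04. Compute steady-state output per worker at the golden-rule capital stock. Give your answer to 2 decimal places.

n + δ = 0.03 + 0.04 = 0.07.
Maximizing c = f(k) − (n+δ)·k gives f'(k) = n+δ, i.e. 0.37·k^(0.37−1) = 0.07, so k_gold = (0.37/0.07)^(1/0.63) ≈ 14.0535.
Output: y_gold = k_gold^0.37 = 14.0535^0.37 ≈ 2.6588.

y_gold ≈ 2.66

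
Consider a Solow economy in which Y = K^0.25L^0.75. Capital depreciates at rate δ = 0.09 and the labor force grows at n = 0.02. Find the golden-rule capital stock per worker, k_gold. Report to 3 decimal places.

k_gold ≈ 2.988

The effective depreciation rate is n + δ = 0.02 + 0.09 = 0.11.
Maximizing c = f(k) − (n+δ)·k gives f'(k) = n+δ, i.e. 0.25·k^(0.25−1) = 0.11, so k_gold = (0.25/0.11)^(1/0.75) ≈ 2.9881.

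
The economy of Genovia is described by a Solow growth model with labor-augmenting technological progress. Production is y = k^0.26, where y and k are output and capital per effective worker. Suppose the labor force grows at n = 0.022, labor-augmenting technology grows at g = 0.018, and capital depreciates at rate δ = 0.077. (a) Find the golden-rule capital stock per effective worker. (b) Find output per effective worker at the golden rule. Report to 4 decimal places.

(a) k_gold ≈ 2.9419; (b) y_gold ≈ 1.3239

Break-even investment rate: n + g + δ = 0.022 + 0.018 + 0.077 = 0.117.
Setting f'(k) = n+g+δ gives 0.26·k^(0.26−1) = 0.117, hence k_gold = (0.26/0.117)^(1/0.74) ≈ 2.9419.
y_gold = 2.9419^0.26 ≈ 1.3239.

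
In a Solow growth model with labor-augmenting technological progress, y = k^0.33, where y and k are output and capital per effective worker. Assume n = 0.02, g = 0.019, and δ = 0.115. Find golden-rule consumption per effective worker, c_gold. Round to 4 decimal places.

Capital per effective worker breaks even when investment replaces (n + g + δ)·k; here n + g + δ = 0.154.
Maximizing c = f(k) − (n+g+δ)·k gives f'(k) = n+g+δ, i.e. 0.33·k^(0.33−1) = 0.154, so k_gold = (0.33/0.154)^(1/0.67) ≈ 3.1190.
y_gold = 3.1190^0.33 ≈ 1.4555.
c_gold = y_gold − (n+g+δ)·k_gold = 1.4555 − 0.154·3.1190 ≈ 0.9752.

c_gold ≈ 0.9752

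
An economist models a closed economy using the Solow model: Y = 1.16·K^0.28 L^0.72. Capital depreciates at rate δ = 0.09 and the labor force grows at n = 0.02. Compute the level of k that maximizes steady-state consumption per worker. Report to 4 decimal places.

Capital per worker breaks even when investment replaces (n + δ)·k; here n + δ = 0.11.
Golden rule sets MPK = n+δ: 0.28·1.16·k^(0.28−1) = 0.11, so k_gold = (0.28·1.16/0.11)^(1/0.72) ≈ 4.4987.

k_gold ≈ 4.4987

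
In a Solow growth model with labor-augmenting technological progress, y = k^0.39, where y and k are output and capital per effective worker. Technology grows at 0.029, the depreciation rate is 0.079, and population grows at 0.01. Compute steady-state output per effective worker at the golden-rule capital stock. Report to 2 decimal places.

Capital per effective worker breaks even when investment replaces (n + g + δ)·k; here n + g + δ = 0.118.
Golden rule sets MPK = n+g+δ: 0.39·k^(0.39−1) = 0.118, so k_gold = (0.39/0.118)^(1/0.61) ≈ 7.0977.
Output: y_gold = k_gold^0.39 = 7.0977^0.39 ≈ 2.1475.

y_gold ≈ 2.15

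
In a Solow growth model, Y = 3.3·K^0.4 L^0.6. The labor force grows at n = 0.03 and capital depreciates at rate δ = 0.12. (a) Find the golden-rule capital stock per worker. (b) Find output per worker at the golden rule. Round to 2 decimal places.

Break-even investment rate: n + δ = 0.03 + 0.12 = 0.15.
Golden rule sets MPK = n+δ: 0.4·3.3·k^(0.4−1) = 0.15, so k_gold = (0.4·3.3/0.15)^(1/0.6) ≈ 37.5092.
y_gold = 3.3·37.5092^0.4 ≈ 14.0659.

(a) k_gold ≈ 37.51; (b) y_gold ≈ 14.07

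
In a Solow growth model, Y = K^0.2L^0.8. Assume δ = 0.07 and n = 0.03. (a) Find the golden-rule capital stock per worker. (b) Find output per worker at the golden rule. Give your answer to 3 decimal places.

(a) k_gold ≈ 2.378; (b) y_gold ≈ 1.189

Break-even investment rate: n + δ = 0.03 + 0.07 = 0.1.
Maximizing c = f(k) − (n+δ)·k gives f'(k) = n+δ, i.e. 0.2·k^(0.2−1) = 0.1, so k_gold = (0.2/0.1)^(1/0.8) ≈ 2.3784.
y_gold = 2.3784^0.2 ≈ 1.1892.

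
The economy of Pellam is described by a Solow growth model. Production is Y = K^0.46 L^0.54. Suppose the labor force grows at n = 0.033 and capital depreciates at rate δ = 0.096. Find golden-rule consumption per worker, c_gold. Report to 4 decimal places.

n + δ = 0.033 + 0.096 = 0.129.
Maximizing c = f(k) − (n+δ)·k gives f'(k) = n+δ, i.e. 0.46·k^(0.46−1) = 0.129, so k_gold = (0.46/0.129)^(1/0.54) ≈ 10.5326.
y_gold = 10.5326^0.46 ≈ 2.9537.
c_gold = y_gold − (n+δ)·k_gold = 2.9537 − 0.129·10.5326 ≈ 1.5950.

c_gold ≈ 1.5950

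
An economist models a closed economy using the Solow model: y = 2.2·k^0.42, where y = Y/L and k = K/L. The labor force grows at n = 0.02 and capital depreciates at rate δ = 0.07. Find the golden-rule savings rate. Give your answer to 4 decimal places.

n + δ = 0.02 + 0.07 = 0.09.
At the golden rule MPK = n+δ, and in any Cobb-Douglas steady state s = (n+δ)·k/y = MPK·k/y = capital's share 0.42.

s_gold = 0.4200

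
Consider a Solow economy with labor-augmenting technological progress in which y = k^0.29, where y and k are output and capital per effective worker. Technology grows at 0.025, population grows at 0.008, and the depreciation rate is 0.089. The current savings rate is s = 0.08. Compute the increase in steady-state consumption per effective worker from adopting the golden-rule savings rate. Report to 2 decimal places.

n + g + δ = 0.008 + 0.025 + 0.089 = 0.122.
Current steady state (s = 0.08): k* = (0.08/0.122)^(1/0.71) ≈ 0.5519, y* = 0.5519^0.29 ≈ 0.8417, c* = (1−0.08)·0.8417 ≈ 0.7743.
At the golden rule the marginal product of capital equals n+g+δ: 0.29·k^(0.29−1) = 0.122. Solving, k_gold = (0.29/0.122)^(1/0.71) ≈ 3.3856.
y_gold = 3.3856^0.29 ≈ 1.4243, c_gold = y_gold − 0.122·k_gold ≈ 1.0112.
Gain: Δc = 1.0112 − 0.7743 ≈ 0.2369.

Δc ≈ 0.24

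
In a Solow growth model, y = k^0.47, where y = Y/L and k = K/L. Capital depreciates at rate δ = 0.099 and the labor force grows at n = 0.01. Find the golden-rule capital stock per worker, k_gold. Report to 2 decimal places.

n + δ = 0.01 + 0.099 = 0.109.
Maximizing c = f(k) − (n+δ)·k gives f'(k) = n+δ, i.e. 0.47·k^(0.47−1) = 0.109, so k_gold = (0.47/0.109)^(1/0.53) ≈ 15.7577.

k_gold ≈ 15.76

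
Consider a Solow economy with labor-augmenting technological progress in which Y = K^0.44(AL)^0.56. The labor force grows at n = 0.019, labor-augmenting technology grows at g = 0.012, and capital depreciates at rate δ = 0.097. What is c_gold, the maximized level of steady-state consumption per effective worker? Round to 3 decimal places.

n + g + δ = 0.019 + 0.012 + 0.097 = 0.128.
Setting f'(k) = n+g+δ gives 0.44·k^(0.44−1) = 0.128, hence k_gold = (0.44/0.128)^(1/0.56) ≈ 9.0694.
y_gold = 9.0694^0.44 ≈ 2.6384.
c_gold = y_gold − (n+g+δ)·k_gold = 2.6384 − 0.128·9.0694 ≈ 1.4775.

c_gold ≈ 1.477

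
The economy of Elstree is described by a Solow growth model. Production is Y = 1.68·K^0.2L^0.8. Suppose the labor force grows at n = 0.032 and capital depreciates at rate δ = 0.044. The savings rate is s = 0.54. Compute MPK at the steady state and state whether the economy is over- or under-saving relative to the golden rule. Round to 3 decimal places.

over-saving; MPK ≈ 0.028

n + δ = 0.032 + 0.044 = 0.076.
Steady-state k*: s·A·k^0.2 = 0.076·k gives k* = (0.54·1.68/0.076)^(1/0.8) ≈ 22.1877.
MPK = 0.2·1.68·22.1877^(-0.8) ≈ 0.0281.
MPK < n+δ = 0.076, so the economy is dynamically inefficient (over-saving).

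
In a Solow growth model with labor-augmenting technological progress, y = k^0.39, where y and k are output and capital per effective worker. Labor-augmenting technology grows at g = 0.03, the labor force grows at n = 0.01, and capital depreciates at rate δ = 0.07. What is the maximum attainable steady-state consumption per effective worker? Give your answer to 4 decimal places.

c_gold ≈ 1.3701

Break-even investment rate: n + g + δ = 0.01 + 0.03 + 0.07 = 0.11.
Maximizing c = f(k) − (n+g+δ)·k gives f'(k) = n+g+δ, i.e. 0.39·k^(0.39−1) = 0.11, so k_gold = (0.39/0.11)^(1/0.61) ≈ 7.9635.
y_gold = 7.9635^0.39 ≈ 2.2461.
c_gold = y_gold − (n+g+δ)·k_gold = 2.2461 − 0.11·7.9635 ≈ 1.3701.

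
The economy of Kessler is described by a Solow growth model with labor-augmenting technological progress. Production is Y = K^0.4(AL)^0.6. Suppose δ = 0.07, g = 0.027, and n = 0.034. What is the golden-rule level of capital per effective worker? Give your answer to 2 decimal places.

Capital per effective worker breaks even when investment replaces (n + g + δ)·k; here n + g + δ = 0.131.
Maximizing c = f(k) − (n+g+δ)·k gives f'(k) = n+g+δ, i.e. 0.4·k^(0.4−1) = 0.131, so k_gold = (0.4/0.131)^(1/0.6) ≈ 6.4266.

k_gold ≈ 6.43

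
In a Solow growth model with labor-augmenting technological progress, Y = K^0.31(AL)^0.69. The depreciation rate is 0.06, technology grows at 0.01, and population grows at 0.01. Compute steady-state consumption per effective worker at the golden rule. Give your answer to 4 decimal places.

c_gold ≈ 1.2681

n + g + δ = 0.01 + 0.01 + 0.06 = 0.08.
Maximizing c = f(k) − (n+g+δ)·k gives f'(k) = n+g+δ, i.e. 0.31·k^(0.31−1) = 0.08, so k_gold = (0.31/0.08)^(1/0.69) ≈ 7.1214.
y_gold = 7.1214^0.31 ≈ 1.8378.
c_gold = y_gold − (n+g+δ)·k_gold = 1.8378 − 0.08·7.1214 ≈ 1.2681.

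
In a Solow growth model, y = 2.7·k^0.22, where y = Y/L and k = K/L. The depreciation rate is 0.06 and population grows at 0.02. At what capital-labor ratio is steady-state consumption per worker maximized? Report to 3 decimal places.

k_gold ≈ 13.070

The effective depreciation rate is n + δ = 0.02 + 0.06 = 0.08.
At the golden rule the marginal product of capital equals n+δ: 0.22·2.7·k^(0.22−1) = 0.08. Solving, k_gold = (0.22·2.7/0.08)^(1/0.78) ≈ 13.0701.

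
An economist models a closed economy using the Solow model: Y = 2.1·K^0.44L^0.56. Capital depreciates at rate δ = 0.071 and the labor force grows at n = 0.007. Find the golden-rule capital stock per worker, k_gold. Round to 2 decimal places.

Break-even investment rate: n + δ = 0.007 + 0.071 = 0.078.
At the golden rule the marginal product of capital equals n+δ: 0.44·2.1·k^(0.44−1) = 0.078. Solving, k_gold = (0.44·2.1/0.078)^(1/0.56) ≈ 82.6233.

k_gold ≈ 82.62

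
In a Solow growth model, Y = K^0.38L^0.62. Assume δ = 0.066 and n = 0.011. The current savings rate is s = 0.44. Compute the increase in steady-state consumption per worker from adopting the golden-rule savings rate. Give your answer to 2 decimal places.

The effective depreciation rate is n + δ = 0.011 + 0.066 = 0.077.
Current steady state (s = 0.44): k* = (0.44/0.077)^(1/0.62) ≈ 16.6305, y* = 16.6305^0.38 ≈ 2.9103, c* = (1−0.44)·2.9103 ≈ 1.6298.
Golden rule sets MPK = n+δ: 0.38·k^(0.38−1) = 0.077, so k_gold = (0.38/0.077)^(1/0.62) ≈ 13.1285.
y_gold = 13.1285^0.38 ≈ 2.6602, c_gold = y_gold − 0.077·k_gold ≈ 1.6494.
Gain: Δc = 1.6494 − 1.6298 ≈ 0.0196.

Δc ≈ 0.02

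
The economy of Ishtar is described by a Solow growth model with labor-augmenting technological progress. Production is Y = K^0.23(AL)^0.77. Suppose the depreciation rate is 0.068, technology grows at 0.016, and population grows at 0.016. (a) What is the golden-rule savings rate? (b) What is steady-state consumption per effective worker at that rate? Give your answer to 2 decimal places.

(a) s_gold = 0.23; (b) c_gold ≈ 0.99

Break-even investment rate: n + g + δ = 0.016 + 0.016 + 0.068 = 0.1.
For Cobb-Douglas, s_gold equals capital's share: s_gold = 0.23.
Setting f'(k) = n+g+δ gives 0.23·k^(0.23−1) = 0.1, hence k_gold = (0.23/0.1)^(1/0.77) ≈ 2.9497.
y_gold = 2.9497^0.23 ≈ 1.2825; c_gold = (1−0.23)·y_gold ≈ 0.9875.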